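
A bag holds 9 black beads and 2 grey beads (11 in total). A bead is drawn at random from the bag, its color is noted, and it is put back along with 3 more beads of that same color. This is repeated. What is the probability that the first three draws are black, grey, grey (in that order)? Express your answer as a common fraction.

45/1309

Track the composition after each reinforcement of +3.
P = (9/11) · (2/14) · (5/17) = 45/1309 ≈ 0.0344.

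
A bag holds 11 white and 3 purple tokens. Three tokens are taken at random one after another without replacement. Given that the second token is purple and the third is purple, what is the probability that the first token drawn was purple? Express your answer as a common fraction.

1/12

P(first=purple and the second token is purple and the third is purple) = (3/14)·(2/13)·(1/12) = 1/364.
P(E) = Σ over first color = 11/364 + 1/364 = 3/91.
By Bayes, P(first=purple | E) = 1/364 / 3/91 = 1/12 ≈ 0.0833.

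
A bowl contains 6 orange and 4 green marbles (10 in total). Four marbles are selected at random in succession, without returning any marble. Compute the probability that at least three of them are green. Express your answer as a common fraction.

5/42

Sum the hypergeometric tail for j = 3,…,4 green marbles.
Favorable = C(4,3)·C(6,1) + C(4,4)·C(6,0) = 25; total = C(10,4) = 210.
P = 25/210 = 5/42 ≈ 0.1190.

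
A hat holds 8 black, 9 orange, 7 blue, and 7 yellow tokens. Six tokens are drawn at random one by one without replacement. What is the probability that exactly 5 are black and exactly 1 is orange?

8/11687

Unordered draws without replacement: count favorable combinations over C(31,6).
Favorable = C(8,5) · C(9,1) · C(7,0) · C(7,0) = 504; total = C(31,6) = 736281.
P = 504/736281 = 8/11687 ≈ 0.0007.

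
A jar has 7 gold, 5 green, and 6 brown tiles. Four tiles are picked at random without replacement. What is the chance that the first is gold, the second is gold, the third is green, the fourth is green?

Multiply the conditional probability of each draw in order, without replacement, so each draw removes one from its color and from the total.
P = (7/18) · (6/17) · (5/16) · (4/15) = 7/612 ≈ 0.0114.

7/612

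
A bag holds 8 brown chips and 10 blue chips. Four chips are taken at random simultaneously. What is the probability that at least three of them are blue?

13/34

Sum the hypergeometric tail for j = 3,…,4 blue chips.
Favorable = C(10,3)·C(8,1) + C(10,4)·C(8,0) = 1170; total = C(18,4) = 3060.
P = 1170/3060 = 13/34 ≈ 0.3824.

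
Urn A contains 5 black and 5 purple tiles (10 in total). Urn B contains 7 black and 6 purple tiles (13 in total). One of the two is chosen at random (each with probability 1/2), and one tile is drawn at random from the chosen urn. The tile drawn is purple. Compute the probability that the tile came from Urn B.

12/25

P(purple | Urn A) = 1/2; P(purple | Urn B) = 6/13.
P(purple) = 1/2·1/2 + 1/2·6/13 = 25/52.
By Bayes' rule, P(Urn B | purple) = 3/13 / 25/52 = 12/25 ≈ 0.4800.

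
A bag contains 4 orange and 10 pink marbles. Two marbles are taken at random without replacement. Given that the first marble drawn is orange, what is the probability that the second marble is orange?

After removing 1 orange, the bag has 3 orange out of 13 remaining.
P(second is orange | given) = 3/13 ≈ 0.2308.

3/13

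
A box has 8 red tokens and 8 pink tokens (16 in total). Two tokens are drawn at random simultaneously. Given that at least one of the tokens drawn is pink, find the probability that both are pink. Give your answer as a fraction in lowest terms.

7/23

P(both pink) = C(8,2)/C(16,2) = 7/30; P(at least one pink) = 1 − C(8,2)/C(16,2) = 23/30.
Since 'both pink' ⊆ 'at least one pink', P(both | at least one) = 7/30 / 23/30 = 7/23 ≈ 0.3043.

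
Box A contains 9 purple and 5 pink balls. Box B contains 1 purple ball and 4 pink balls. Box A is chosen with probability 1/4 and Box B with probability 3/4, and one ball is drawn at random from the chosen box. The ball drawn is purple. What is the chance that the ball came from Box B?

P(purple | Box A) = 9/14; P(purple | Box B) = 1/5.
P(purple) = 1/4·9/14 + 3/4·1/5 = 87/280.
By Bayes' rule, P(Box B | purple) = 3/20 / 87/280 = 14/29 ≈ 0.4828.

14/29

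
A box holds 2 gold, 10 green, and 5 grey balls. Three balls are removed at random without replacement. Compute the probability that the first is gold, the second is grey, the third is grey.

Multiply the conditional probability of each draw in order, without replacement, so each draw removes one from its color and from the total.
P = (2/17) · (5/16) · (4/15) = 1/102 ≈ 0.0098.

1/102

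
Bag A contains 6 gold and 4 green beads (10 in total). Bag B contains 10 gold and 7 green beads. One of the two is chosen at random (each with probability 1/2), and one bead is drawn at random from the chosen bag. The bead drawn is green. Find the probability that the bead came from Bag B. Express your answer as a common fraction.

35/69

P(green | Bag A) = 2/5; P(green | Bag B) = 7/17.
P(green) = 1/2·2/5 + 1/2·7/17 = 69/170.
By Bayes' rule, P(Bag B | green) = 7/34 / 69/170 = 35/69 ≈ 0.5072.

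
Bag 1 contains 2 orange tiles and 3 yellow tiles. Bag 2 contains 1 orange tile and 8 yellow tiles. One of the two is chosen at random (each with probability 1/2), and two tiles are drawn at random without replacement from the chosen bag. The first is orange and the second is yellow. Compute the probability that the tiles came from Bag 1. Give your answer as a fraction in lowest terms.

P(E | Bag 1) = 3/10; P(E | Bag 2) = 1/9.
P(E) = 1/2·3/10 + 1/2·1/9 = 37/180.
By Bayes' rule, P(Bag 1 | E) = 3/20 / 37/180 = 27/37 ≈ 0.7297.

27/37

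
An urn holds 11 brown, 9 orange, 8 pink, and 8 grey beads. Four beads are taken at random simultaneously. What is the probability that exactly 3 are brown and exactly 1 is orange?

3/119

Unordered draws without replacement: count favorable combinations over C(36,4).
Favorable = C(11,3) · C(9,1) · C(8,0) · C(8,0) = 1485; total = C(36,4) = 58905.
P = 1485/58905 = 3/119 ≈ 0.0252.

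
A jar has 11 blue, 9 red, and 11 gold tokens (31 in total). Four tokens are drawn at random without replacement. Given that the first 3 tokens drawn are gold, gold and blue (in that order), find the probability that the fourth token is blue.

5/14

After removing 1 blue, 2 gold, the jar has 10 blue out of 28 remaining.
P(fourth is blue | given) = 10/28 = 5/14 ≈ 0.3571.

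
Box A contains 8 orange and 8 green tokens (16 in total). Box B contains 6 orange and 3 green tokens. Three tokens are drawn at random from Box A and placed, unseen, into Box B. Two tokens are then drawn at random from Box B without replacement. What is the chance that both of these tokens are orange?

247/660

Condition on how many of the transferred tokens are orange (from Box A: 8 orange of 16; then Box B has 12 total).
  0 orange: C(8,0)C(8,3)/C(16,3) = 1/10; then P = C(6,2)/C(12,2) = 5/22
  1 orange: C(8,1)C(8,2)/C(16,3) = 2/5; then P = C(7,2)/C(12,2) = 7/22
  2 orange: C(8,2)C(8,1)/C(16,3) = 2/5; then P = C(8,2)/C(12,2) = 14/33
  3 orange: C(8,3)C(8,0)/C(16,3) = 1/10; then P = C(9,2)/C(12,2) = 6/11
P(both orange) = 247/660 ≈ 0.3742.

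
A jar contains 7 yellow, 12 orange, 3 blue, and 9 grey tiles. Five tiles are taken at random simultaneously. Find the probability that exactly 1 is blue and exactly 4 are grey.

2/899

Unordered draws without replacement: count favorable combinations over C(31,5).
Favorable = C(7,0) · C(12,0) · C(3,1) · C(9,4) = 378; total = C(31,5) = 169911.
P = 378/169911 = 2/899 ≈ 0.0022.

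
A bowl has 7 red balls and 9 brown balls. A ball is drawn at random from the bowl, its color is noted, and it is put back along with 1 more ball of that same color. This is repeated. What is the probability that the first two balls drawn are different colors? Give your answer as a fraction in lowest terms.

Either red then brown, or brown then red; after the first draw the total is 17.
P = (7/16)·(9/17) + (9/16)·(7/17) = 63/136 ≈ 0.4632.

63/136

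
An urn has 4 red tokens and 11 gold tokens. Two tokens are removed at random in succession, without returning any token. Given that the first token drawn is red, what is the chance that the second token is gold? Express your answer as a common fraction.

After removing 1 red, the urn has 11 gold out of 14 remaining.
P(second is gold | given) = 11/14 ≈ 0.7857.

11/14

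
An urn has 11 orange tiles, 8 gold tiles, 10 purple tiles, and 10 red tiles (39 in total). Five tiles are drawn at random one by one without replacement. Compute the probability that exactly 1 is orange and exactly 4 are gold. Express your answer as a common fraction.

Unordered draws without replacement: count favorable combinations over C(39,5).
Favorable = C(11,1) · C(8,4) · C(10,0) · C(10,0) = 770; total = C(39,5) = 575757.
P = 770/575757 = 110/82251 ≈ 0.0013.

110/82251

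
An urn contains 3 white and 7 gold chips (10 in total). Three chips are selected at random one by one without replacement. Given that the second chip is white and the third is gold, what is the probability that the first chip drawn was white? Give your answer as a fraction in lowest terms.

1/4

P(first=white and the second chip is white and the third is gold) = (3/10)·(2/9)·(7/8) = 7/120.
P(E) = Σ over first color = 7/120 + 7/40 = 7/30.
By Bayes, P(first=white | E) = 7/120 / 7/30 = 1/4 ≈ 0.2500.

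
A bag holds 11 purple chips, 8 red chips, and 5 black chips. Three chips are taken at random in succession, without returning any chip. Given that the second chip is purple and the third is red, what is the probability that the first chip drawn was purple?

5/11

P(first=purple and the second chip is purple and the third is red) = (11/24)·(10/23)·(8/22) = 5/69.
P(E) = Σ over first color = 5/69 + 7/138 + 5/138 = 11/69.
By Bayes, P(first=purple | E) = 5/69 / 11/69 = 5/11 ≈ 0.4545.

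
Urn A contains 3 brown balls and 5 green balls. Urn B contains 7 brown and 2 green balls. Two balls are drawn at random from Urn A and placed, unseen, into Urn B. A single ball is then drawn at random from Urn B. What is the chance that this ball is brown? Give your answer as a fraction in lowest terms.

Condition on how many of the transferred balls are brown (from Urn A: 3 brown of 8; then Urn B has 11 total).
  0 brown: C(3,0)C(5,2)/C(8,2) = 5/14; then P = 7/11
  1 brown: C(3,1)C(5,1)/C(8,2) = 15/28; then P = 8/11
  2 brown: C(3,2)C(5,0)/C(8,2) = 3/28; then P = 9/11
P(brown from Urn B) = 31/44 ≈ 0.7045.

31/44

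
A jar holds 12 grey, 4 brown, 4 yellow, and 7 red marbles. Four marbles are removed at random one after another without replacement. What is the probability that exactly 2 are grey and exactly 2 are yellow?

Unordered draws without replacement: count favorable combinations over C(27,4).
Favorable = C(12,2) · C(4,0) · C(4,2) · C(7,0) = 396; total = C(27,4) = 17550.
P = 396/17550 = 22/975 ≈ 0.0226.

22/975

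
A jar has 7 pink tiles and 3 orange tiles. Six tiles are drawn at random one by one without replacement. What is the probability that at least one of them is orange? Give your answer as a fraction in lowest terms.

Use the complement: P(at least one orange) = 1 − P(no orange).
P(none) = C(7,6)/C(10,6) = 7/210.
So P = 1 − 7/210 = 29/30 ≈ 0.9667.

29/30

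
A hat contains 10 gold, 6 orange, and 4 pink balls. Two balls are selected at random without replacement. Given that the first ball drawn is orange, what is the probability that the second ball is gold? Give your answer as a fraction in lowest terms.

After removing 1 orange, the hat has 10 gold out of 19 remaining.
P(second is gold | given) = 10/19 ≈ 0.5263.

10/19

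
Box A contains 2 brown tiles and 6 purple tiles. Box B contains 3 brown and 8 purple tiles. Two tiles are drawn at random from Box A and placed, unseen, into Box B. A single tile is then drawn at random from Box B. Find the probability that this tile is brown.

Condition on how many of the transferred tiles are brown (from Box A: 2 brown of 8; then Box B has 13 total).
  0 brown: C(2,0)C(6,2)/C(8,2) = 15/28; then P = 3/13
  1 brown: C(2,1)C(6,1)/C(8,2) = 3/7; then P = 4/13
  2 brown: C(2,2)C(6,0)/C(8,2) = 1/28; then P = 5/13
P(brown from Box B) = 7/26 ≈ 0.2692.

7/26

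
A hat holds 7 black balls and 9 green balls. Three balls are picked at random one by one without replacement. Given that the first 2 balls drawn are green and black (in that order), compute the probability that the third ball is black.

After removing 1 black, 1 green, the hat has 6 black out of 14 remaining.
P(third is black | given) = 6/14 = 3/7 ≈ 0.4286.

3/7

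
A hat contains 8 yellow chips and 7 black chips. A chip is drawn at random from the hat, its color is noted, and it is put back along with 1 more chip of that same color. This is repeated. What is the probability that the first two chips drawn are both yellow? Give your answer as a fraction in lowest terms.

After a yellow draw the hat holds 9 yellow out of 16.
P = (8/15)·(9/16) = 3/10 ≈ 0.3000.

3/10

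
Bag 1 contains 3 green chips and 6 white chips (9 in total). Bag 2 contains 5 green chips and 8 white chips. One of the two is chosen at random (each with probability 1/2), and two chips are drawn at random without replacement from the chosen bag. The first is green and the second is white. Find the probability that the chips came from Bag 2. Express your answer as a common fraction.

40/79

P(E | Bag 1) = 1/4; P(E | Bag 2) = 10/39.
P(E) = 1/2·1/4 + 1/2·10/39 = 79/312.
By Bayes' rule, P(Bag 2 | E) = 5/39 / 79/312 = 40/79 ≈ 0.5063.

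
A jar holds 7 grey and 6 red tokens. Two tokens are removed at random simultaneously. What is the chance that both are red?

5/26

Unordered draws without replacement: count favorable combinations over C(13,2).
Favorable = C(7,0) · C(6,2) = 15; total = C(13,2) = 78.
P = 15/78 = 5/26 ≈ 0.1923.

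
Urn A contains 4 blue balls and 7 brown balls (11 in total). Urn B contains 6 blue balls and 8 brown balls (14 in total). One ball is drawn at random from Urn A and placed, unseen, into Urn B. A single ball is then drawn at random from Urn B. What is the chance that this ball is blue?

Condition on how many of the transferred balls are blue (from Urn A: 4 blue of 11; then Urn B has 15 total).
  0 blue: C(4,0)C(7,1)/C(11,1) = 7/11; then P = 6/15
  1 blue: C(4,1)C(7,0)/C(11,1) = 4/11; then P = 7/15
P(blue from Urn B) = 14/33 ≈ 0.4242.

14/33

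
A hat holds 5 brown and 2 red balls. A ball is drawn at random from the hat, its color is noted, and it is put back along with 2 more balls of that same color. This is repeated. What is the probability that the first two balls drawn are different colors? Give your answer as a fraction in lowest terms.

20/63

Either brown then red, or red then brown; after the first draw the total is 9.
P = (5/7)·(2/9) + (2/7)·(5/9) = 20/63 ≈ 0.3175.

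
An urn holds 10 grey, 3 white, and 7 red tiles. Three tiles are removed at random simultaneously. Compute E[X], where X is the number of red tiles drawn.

21/20

By linearity of expectation, E[X] = Σ P(draw i is red); by symmetry each draw (even without replacement) has P(red) = 7/20.
E[X] = 3 · 7/20 = 21/20 ≈ 1.0500.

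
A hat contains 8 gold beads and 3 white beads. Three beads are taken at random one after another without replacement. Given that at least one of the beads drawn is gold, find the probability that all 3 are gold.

P(all 3 gold) = C(8,3)/C(11,3) = 56/165; P(at least one gold) = 1 − C(3,3)/C(11,3) = 164/165.
Since 'all 3 gold' ⊆ 'at least one gold', P(all 3 | at least one) = 56/165 / 164/165 = 14/41 ≈ 0.3415.

14/41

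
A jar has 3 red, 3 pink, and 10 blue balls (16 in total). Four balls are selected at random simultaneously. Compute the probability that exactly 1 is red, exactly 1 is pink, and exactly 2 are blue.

Unordered draws without replacement: count favorable combinations over C(16,4).
Favorable = C(3,1) · C(3,1) · C(10,2) = 405; total = C(16,4) = 1820.
P = 405/1820 = 81/364 ≈ 0.2225.

81/364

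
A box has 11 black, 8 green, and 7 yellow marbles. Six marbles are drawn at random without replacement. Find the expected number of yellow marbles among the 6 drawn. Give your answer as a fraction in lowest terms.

By linearity of expectation, E[X] = Σ P(draw i is yellow); by symmetry each draw (even without replacement) has P(yellow) = 7/26.
E[X] = 6 · 7/26 = 21/13 ≈ 1.6154.

21/13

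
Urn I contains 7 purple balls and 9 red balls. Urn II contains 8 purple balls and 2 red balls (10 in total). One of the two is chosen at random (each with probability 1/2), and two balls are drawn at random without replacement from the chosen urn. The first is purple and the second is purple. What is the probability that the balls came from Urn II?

P(E | Urn I) = 7/40; P(E | Urn II) = 28/45.
P(E) = 1/2·7/40 + 1/2·28/45 = 287/720.
By Bayes' rule, P(Urn II | E) = 14/45 / 287/720 = 32/41 ≈ 0.7805.

32/41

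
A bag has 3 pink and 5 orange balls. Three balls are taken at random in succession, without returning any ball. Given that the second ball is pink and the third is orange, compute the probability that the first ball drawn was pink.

1/3

P(first=pink and the second ball is pink and the third is orange) = (3/8)·(2/7)·(5/6) = 5/56.
P(E) = Σ over first color = 5/56 + 5/28 = 15/56.
By Bayes, P(first=pink | E) = 5/56 / 15/56 = 1/3 ≈ 0.3333.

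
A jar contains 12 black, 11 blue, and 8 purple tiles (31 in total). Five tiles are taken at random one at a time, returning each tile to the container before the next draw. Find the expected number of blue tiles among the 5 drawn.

By linearity of expectation, E[X] = Σ P(draw i is blue); each independent draw has P(blue) = 11/31.
E[X] = 5 · 11/31 = 55/31 ≈ 1.7742.

55/31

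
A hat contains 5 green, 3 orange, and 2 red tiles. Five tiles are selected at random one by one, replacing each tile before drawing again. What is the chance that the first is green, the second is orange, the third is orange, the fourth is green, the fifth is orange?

27/4000

Multiply the conditional probability of each draw in order, with replacement (the composition resets each draw).
P = (5/10) · (3/10) · (3/10) · (5/10) · (3/10) = 27/4000 ≈ 0.0067.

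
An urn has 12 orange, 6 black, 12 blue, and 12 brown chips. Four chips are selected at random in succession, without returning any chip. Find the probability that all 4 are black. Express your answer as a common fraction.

1/7462

Unordered draws without replacement: count favorable combinations over C(42,4).
Favorable = C(12,0) · C(6,4) · C(12,0) · C(12,0) = 15; total = C(42,4) = 111930.
P = 15/111930 = 1/7462 ≈ 0.0001.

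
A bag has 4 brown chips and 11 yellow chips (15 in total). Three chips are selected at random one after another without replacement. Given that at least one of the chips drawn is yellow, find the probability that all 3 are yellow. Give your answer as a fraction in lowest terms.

P(all 3 yellow) = C(11,3)/C(15,3) = 33/91; P(at least one yellow) = 1 − C(4,3)/C(15,3) = 451/455.
Since 'all 3 yellow' ⊆ 'at least one yellow', P(all 3 | at least one) = 33/91 / 451/455 = 15/41 ≈ 0.3659.

15/41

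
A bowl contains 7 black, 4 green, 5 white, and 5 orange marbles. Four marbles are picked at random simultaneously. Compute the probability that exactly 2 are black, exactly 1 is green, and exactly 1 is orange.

Unordered draws without replacement: count favorable combinations over C(21,4).
Favorable = C(7,2) · C(4,1) · C(5,0) · C(5,1) = 420; total = C(21,4) = 5985.
P = 420/5985 = 4/57 ≈ 0.0702.

4/57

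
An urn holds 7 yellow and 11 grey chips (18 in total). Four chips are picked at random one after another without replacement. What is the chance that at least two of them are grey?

Sum the hypergeometric tail for j = 2,…,4 grey chips.
Favorable = C(11,2)·C(7,2) + C(11,3)·C(7,1) + C(11,4)·C(7,0) = 2640; total = C(18,4) = 3060.
P = 2640/3060 = 44/51 ≈ 0.8627.

44/51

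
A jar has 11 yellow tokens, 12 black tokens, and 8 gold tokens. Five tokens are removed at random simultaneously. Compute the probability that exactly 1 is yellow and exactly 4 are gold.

110/24273

Unordered draws without replacement: count favorable combinations over C(31,5).
Favorable = C(11,1) · C(12,0) · C(8,4) = 770; total = C(31,5) = 169911.
P = 770/169911 = 110/24273 ≈ 0.0045.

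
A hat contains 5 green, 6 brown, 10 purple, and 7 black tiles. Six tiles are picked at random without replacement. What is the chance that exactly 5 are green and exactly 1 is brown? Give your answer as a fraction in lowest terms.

Unordered draws without replacement: count favorable combinations over C(28,6).
Favorable = C(5,5) · C(6,1) · C(10,0) · C(7,0) = 6; total = C(28,6) = 376740.
P = 6/376740 = 1/62790 ≈ 0.0000.

1/62790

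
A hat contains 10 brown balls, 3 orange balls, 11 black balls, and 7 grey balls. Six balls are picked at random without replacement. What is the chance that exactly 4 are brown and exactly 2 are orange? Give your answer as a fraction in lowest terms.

Unordered draws without replacement: count favorable combinations over C(31,6).
Favorable = C(10,4) · C(3,2) · C(11,0) · C(7,0) = 630; total = C(31,6) = 736281.
P = 630/736281 = 10/11687 ≈ 0.0009.

10/11687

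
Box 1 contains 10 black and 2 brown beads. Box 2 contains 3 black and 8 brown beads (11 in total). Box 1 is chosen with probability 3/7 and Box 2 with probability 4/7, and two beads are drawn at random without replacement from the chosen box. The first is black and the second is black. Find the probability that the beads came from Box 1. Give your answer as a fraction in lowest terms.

P(E | Box 1) = 15/22; P(E | Box 2) = 3/55.
P(E) = 3/7·15/22 + 4/7·3/55 = 249/770.
By Bayes' rule, P(Box 1 | E) = 45/154 / 249/770 = 75/83 ≈ 0.9036.

75/83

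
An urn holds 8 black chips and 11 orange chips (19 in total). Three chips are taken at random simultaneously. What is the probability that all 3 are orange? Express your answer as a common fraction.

55/323

Unordered draws without replacement: count favorable combinations over C(19,3).
Favorable = C(8,0) · C(11,3) = 165; total = C(19,3) = 969.
P = 165/969 = 55/323 ≈ 0.1703.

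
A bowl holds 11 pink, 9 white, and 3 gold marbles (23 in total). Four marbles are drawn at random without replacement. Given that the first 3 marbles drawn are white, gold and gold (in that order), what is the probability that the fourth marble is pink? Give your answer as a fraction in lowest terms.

After removing 1 white, 2 gold, the bowl has 11 pink out of 20 remaining.
P(fourth is pink | given) = 11/20 ≈ 0.5500.

11/20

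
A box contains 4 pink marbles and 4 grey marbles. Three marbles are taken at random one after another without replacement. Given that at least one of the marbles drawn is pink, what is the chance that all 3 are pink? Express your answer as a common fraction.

P(all 3 pink) = C(4,3)/C(8,3) = 1/14; P(at least one pink) = 1 − C(4,3)/C(8,3) = 13/14.
Since 'all 3 pink' ⊆ 'at least one pink', P(all 3 | at least one) = 1/14 / 13/14 = 1/13 ≈ 0.0769.

1/13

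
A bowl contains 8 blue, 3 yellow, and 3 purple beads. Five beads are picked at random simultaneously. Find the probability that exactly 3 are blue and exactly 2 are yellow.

12/143

Unordered draws without replacement: count favorable combinations over C(14,5).
Favorable = C(8,3) · C(3,2) · C(3,0) = 168; total = C(14,5) = 2002.
P = 168/2002 = 12/143 ≈ 0.0839.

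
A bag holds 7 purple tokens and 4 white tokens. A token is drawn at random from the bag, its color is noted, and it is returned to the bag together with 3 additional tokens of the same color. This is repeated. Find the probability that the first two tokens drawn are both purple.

5/11

After a purple draw the bag holds 10 purple out of 14.
P = (7/11)·(10/14) = 5/11 ≈ 0.4545.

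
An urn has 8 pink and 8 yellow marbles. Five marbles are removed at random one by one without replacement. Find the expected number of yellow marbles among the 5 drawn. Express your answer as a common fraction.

By linearity of expectation, E[X] = Σ P(draw i is yellow); by symmetry each draw (even without replacement) has P(yellow) = 8/16.
E[X] = 5 · 8/16 = 5/2 ≈ 2.5000.

5/2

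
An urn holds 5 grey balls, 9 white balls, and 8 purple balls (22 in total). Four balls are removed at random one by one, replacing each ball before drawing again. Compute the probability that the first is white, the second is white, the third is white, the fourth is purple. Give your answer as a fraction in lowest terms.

Multiply the conditional probability of each draw in order, with replacement (the composition resets each draw).
P = (9/22) · (9/22) · (9/22) · (8/22) = 729/29282 ≈ 0.0249.

729/29282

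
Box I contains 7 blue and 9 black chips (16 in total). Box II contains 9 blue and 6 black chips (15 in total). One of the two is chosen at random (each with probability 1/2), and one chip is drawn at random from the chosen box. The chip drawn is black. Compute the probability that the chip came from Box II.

32/77

P(black | Box I) = 9/16; P(black | Box II) = 2/5.
P(black) = 1/2·9/16 + 1/2·2/5 = 77/160.
By Bayes' rule, P(Box II | black) = 1/5 / 77/160 = 32/77 ≈ 0.4156.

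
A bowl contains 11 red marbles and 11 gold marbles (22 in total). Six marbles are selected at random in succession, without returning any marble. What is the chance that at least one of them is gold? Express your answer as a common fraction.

Use the complement: P(at least one gold) = 1 − P(no gold).
P(none) = C(11,6)/C(22,6) = 462/74613.
So P = 1 − 462/74613 = 321/323 ≈ 0.9938.

321/323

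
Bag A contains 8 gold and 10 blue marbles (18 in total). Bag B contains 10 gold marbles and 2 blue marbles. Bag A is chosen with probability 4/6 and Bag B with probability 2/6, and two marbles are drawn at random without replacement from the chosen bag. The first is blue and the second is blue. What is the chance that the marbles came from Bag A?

660/677

P(E | Bag A) = 5/17; P(E | Bag B) = 1/66.
P(E) = 2/3·5/17 + 1/3·1/66 = 677/3366.
By Bayes' rule, P(Bag A | E) = 10/51 / 677/3366 = 660/677 ≈ 0.9749.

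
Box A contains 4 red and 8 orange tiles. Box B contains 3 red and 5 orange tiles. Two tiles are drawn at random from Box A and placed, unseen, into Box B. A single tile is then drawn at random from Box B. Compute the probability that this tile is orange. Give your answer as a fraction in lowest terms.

19/30

Condition on how many of the transferred tiles are orange (from Box A: 8 orange of 12; then Box B has 10 total).
  0 orange: C(8,0)C(4,2)/C(12,2) = 1/11; then P = 5/10
  1 orange: C(8,1)C(4,1)/C(12,2) = 16/33; then P = 6/10
  2 orange: C(8,2)C(4,0)/C(12,2) = 14/33; then P = 7/10
P(orange from Box B) = 19/30 ≈ 0.6333.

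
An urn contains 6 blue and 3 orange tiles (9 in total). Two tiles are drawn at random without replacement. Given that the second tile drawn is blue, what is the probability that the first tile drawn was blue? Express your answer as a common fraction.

P(first=blue and the second tile drawn is blue) = (6/9)·(5/8) = 5/12.
P(the second tile drawn is blue) = Σ over first color = 5/12 + 1/4 = 2/3.
By Bayes, P(first=blue | the second tile drawn is blue) = 5/12 / 2/3 = 5/8 ≈ 0.6250.

5/8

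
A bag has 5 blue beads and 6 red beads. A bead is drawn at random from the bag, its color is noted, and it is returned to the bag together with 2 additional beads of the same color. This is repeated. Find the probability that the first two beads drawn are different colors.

Either blue then red, or red then blue; after the first draw the total is 13.
P = (5/11)·(6/13) + (6/11)·(5/13) = 60/143 ≈ 0.4196.

60/143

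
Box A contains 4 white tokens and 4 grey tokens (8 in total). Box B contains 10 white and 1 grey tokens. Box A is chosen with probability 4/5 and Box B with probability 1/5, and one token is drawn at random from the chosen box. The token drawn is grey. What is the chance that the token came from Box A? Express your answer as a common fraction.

22/23

P(grey | Box A) = 1/2; P(grey | Box B) = 1/11.
P(grey) = 4/5·1/2 + 1/5·1/11 = 23/55.
By Bayes' rule, P(Box A | grey) = 2/5 / 23/55 = 22/23 ≈ 0.9565.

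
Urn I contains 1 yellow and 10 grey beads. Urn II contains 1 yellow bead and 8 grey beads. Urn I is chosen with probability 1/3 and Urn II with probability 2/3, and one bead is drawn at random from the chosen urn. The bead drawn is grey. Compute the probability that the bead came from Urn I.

45/133

P(grey | Urn I) = 10/11; P(grey | Urn II) = 8/9.
P(grey) = 1/3·10/11 + 2/3·8/9 = 266/297.
By Bayes' rule, P(Urn I | grey) = 10/33 / 266/297 = 45/133 ≈ 0.3383.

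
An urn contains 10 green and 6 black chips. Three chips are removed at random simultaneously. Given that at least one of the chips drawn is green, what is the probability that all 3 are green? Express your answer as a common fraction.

2/9

P(all 3 green) = C(10,3)/C(16,3) = 3/14; P(at least one green) = 1 − C(6,3)/C(16,3) = 27/28.
Since 'all 3 green' ⊆ 'at least one green', P(all 3 | at least one) = 3/14 / 27/28 = 2/9 ≈ 0.2222.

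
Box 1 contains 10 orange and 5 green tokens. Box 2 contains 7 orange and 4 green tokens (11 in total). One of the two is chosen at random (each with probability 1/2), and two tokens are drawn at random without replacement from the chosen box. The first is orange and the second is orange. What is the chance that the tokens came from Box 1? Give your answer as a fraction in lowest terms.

55/104

P(E | Box 1) = 3/7; P(E | Box 2) = 21/55.
P(E) = 1/2·3/7 + 1/2·21/55 = 156/385.
By Bayes' rule, P(Box 1 | E) = 3/14 / 156/385 = 55/104 ≈ 0.5288.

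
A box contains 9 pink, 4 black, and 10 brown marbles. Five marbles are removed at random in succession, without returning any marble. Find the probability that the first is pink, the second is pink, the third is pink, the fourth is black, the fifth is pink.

72/24035

Multiply the conditional probability of each draw in order, without replacement, so each draw removes one from its color and from the total.
P = (9/23) · (8/22) · (7/21) · (4/20) · (6/19) = 72/24035 ≈ 0.0030.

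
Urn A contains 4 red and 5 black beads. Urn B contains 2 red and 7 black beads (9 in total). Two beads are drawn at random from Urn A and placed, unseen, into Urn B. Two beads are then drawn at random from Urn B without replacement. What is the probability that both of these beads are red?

53/990

Condition on how many of the transferred beads are red (from Urn A: 4 red of 9; then Urn B has 11 total).
  0 red: C(4,0)C(5,2)/C(9,2) = 5/18; then P = C(2,2)/C(11,2) = 1/55
  1 red: C(4,1)C(5,1)/C(9,2) = 5/9; then P = C(3,2)/C(11,2) = 3/55
  2 red: C(4,2)C(5,0)/C(9,2) = 1/6; then P = C(4,2)/C(11,2) = 6/55
P(both red) = 53/990 ≈ 0.0535.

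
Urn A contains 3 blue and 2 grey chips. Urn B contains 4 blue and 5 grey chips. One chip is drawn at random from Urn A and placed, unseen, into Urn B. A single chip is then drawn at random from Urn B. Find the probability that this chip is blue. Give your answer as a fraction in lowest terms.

Condition on how many of the transferred chips are blue (from Urn A: 3 blue of 5; then Urn B has 10 total).
  0 blue: C(3,0)C(2,1)/C(5,1) = 2/5; then P = 4/10
  1 blue: C(3,1)C(2,0)/C(5,1) = 3/5; then P = 5/10
P(blue from Urn B) = 23/50 ≈ 0.4600.

23/50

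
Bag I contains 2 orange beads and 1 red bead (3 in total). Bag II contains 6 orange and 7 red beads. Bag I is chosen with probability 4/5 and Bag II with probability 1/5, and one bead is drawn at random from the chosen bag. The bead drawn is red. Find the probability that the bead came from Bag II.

21/73

P(red | Bag I) = 1/3; P(red | Bag II) = 7/13.
P(red) = 4/5·1/3 + 1/5·7/13 = 73/195.
By Bayes' rule, P(Bag II | red) = 7/65 / 73/195 = 21/73 ≈ 0.2877.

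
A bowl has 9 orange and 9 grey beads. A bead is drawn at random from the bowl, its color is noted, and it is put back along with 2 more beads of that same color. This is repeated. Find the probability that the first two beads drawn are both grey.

After a grey draw the bowl holds 11 grey out of 20.
P = (9/18)·(11/20) = 11/40 ≈ 0.2750.

11/40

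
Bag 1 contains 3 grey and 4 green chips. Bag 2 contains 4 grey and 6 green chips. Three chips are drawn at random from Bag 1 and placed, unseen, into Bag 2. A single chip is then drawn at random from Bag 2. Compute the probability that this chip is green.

54/91

Condition on how many of the transferred chips are green (from Bag 1: 4 green of 7; then Bag 2 has 13 total).
  0 green: C(4,0)C(3,3)/C(7,3) = 1/35; then P = 6/13
  1 green: C(4,1)C(3,2)/C(7,3) = 12/35; then P = 7/13
  2 green: C(4,2)C(3,1)/C(7,3) = 18/35; then P = 8/13
  3 green: C(4,3)C(3,0)/C(7,3) = 4/35; then P = 9/13
P(green from Bag 2) = 54/91 ≈ 0.5934.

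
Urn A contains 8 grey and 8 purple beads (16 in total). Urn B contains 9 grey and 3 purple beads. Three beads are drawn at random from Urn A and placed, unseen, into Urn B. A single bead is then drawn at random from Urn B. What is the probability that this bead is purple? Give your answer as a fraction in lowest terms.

Condition on how many of the transferred beads are purple (from Urn A: 8 purple of 16; then Urn B has 15 total).
  0 purple: C(8,0)C(8,3)/C(16,3) = 1/10; then P = 3/15
  1 purple: C(8,1)C(8,2)/C(16,3) = 2/5; then P = 4/15
  2 purple: C(8,2)C(8,1)/C(16,3) = 2/5; then P = 5/15
  3 purple: C(8,3)C(8,0)/C(16,3) = 1/10; then P = 6/15
P(purple from Urn B) = 3/10 ≈ 0.3000.

3/10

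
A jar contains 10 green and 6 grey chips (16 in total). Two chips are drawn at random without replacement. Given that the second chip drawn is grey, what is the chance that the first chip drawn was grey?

1/3

P(first=grey and the second chip drawn is grey) = (6/16)·(5/15) = 1/8.
P(the second chip drawn is grey) = Σ over first color = 1/4 + 1/8 = 3/8.
By Bayes, P(first=grey | the second chip drawn is grey) = 1/8 / 3/8 = 1/3 ≈ 0.3333.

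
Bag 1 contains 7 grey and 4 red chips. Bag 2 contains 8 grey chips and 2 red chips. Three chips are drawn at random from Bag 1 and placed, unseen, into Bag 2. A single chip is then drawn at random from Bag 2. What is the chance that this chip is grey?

109/143

Condition on how many of the transferred chips are grey (from Bag 1: 7 grey of 11; then Bag 2 has 13 total).
  0 grey: C(7,0)C(4,3)/C(11,3) = 4/165; then P = 8/13
  1 grey: C(7,1)C(4,2)/C(11,3) = 14/55; then P = 9/13
  2 grey: C(7,2)C(4,1)/C(11,3) = 28/55; then P = 10/13
  3 grey: C(7,3)C(4,0)/C(11,3) = 7/33; then P = 11/13
P(grey from Bag 2) = 109/143 ≈ 0.7622.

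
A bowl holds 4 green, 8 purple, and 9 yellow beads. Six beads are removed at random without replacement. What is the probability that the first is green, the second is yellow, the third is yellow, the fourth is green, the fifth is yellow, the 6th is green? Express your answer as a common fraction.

1/3230

Multiply the conditional probability of each draw in order, without replacement, so each draw removes one from its color and from the total.
P = (4/21) · (9/20) · (8/19) · (3/18) · (7/17) · (2/16) = 1/3230 ≈ 0.0003.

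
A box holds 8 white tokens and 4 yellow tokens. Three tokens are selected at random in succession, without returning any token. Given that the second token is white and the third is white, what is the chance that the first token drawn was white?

P(first=white and the second token is white and the third is white) = (8/12)·(7/11)·(6/10) = 14/55.
P(E) = Σ over first color = 14/55 + 28/165 = 14/33.
By Bayes, P(first=white | E) = 14/55 / 14/33 = 3/5 ≈ 0.6000.

3/5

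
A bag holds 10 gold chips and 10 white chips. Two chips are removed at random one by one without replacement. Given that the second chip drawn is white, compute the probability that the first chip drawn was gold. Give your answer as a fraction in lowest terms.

P(first=gold and the second chip drawn is white) = (10/20)·(10/19) = 5/19.
P(the second chip drawn is white) = Σ over first color = 5/19 + 9/38 = 1/2.
By Bayes, P(first=gold | the second chip drawn is white) = 5/19 / 1/2 = 10/19 ≈ 0.5263.

10/19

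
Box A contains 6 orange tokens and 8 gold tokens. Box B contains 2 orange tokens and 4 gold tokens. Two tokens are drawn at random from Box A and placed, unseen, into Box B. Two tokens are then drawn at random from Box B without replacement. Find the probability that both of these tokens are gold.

495/1274

Condition on how many of the transferred tokens are gold (from Box A: 8 gold of 14; then Box B has 8 total).
  0 gold: C(8,0)C(6,2)/C(14,2) = 15/91; then P = C(4,2)/C(8,2) = 3/14
  1 gold: C(8,1)C(6,1)/C(14,2) = 48/91; then P = C(5,2)/C(8,2) = 5/14
  2 gold: C(8,2)C(6,0)/C(14,2) = 4/13; then P = C(6,2)/C(8,2) = 15/28
P(both gold) = 495/1274 ≈ 0.3885.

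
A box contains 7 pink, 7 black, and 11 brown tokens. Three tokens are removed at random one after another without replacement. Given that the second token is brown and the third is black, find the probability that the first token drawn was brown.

10/23

P(first=brown and the second token is brown and the third is black) = (11/25)·(10/24)·(7/23) = 77/1380.
P(E) = Σ over first color = 539/13800 + 77/2300 + 77/1380 = 77/600.
By Bayes, P(first=brown | E) = 77/1380 / 77/600 = 10/23 ≈ 0.4348.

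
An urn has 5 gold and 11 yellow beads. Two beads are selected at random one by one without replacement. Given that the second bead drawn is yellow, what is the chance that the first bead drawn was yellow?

2/3

P(first=yellow and the second bead drawn is yellow) = (11/16)·(10/15) = 11/24.
P(the second bead drawn is yellow) = Σ over first color = 11/48 + 11/24 = 11/16.
By Bayes, P(first=yellow | the second bead drawn is yellow) = 11/24 / 11/16 = 2/3 ≈ 0.6667.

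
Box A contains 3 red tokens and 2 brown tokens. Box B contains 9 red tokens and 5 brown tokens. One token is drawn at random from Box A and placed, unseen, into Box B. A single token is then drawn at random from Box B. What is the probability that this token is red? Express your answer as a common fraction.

16/25

Condition on how many of the transferred tokens are red (from Box A: 3 red of 5; then Box B has 15 total).
  0 red: C(3,0)C(2,1)/C(5,1) = 2/5; then P = 9/15
  1 red: C(3,1)C(2,0)/C(5,1) = 3/5; then P = 10/15
P(red from Box B) = 16/25 ≈ 0.6400.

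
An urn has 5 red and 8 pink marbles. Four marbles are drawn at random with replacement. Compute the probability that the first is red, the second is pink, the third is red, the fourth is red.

1000/28561

Multiply the conditional probability of each draw in order, with replacement (the composition resets each draw).
P = (5/13) · (8/13) · (5/13) · (5/13) = 1000/28561 ≈ 0.0350.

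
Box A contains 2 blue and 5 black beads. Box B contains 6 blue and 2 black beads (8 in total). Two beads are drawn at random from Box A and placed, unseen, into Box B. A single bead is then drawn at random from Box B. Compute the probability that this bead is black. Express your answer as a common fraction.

Condition on how many of the transferred beads are black (from Box A: 5 black of 7; then Box B has 10 total).
  0 black: C(5,0)C(2,2)/C(7,2) = 1/21; then P = 2/10
  1 black: C(5,1)C(2,1)/C(7,2) = 10/21; then P = 3/10
  2 black: C(5,2)C(2,0)/C(7,2) = 10/21; then P = 4/10
P(black from Box B) = 12/35 ≈ 0.3429.

12/35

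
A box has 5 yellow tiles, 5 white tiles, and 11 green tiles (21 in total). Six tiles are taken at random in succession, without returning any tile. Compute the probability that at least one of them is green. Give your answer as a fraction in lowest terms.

1287/1292

Use the complement: P(at least one green) = 1 − P(no green).
P(none) = C(10,6)/C(21,6) = 210/54264.
So P = 1 − 210/54264 = 1287/1292 ≈ 0.9961.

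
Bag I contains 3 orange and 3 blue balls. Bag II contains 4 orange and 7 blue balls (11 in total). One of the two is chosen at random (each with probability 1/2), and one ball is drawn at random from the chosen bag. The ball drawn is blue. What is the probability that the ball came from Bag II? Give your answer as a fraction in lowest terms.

P(blue | Bag I) = 1/2; P(blue | Bag II) = 7/11.
P(blue) = 1/2·1/2 + 1/2·7/11 = 25/44.
By Bayes' rule, P(Bag II | blue) = 7/22 / 25/44 = 14/25 ≈ 0.5600.

14/25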